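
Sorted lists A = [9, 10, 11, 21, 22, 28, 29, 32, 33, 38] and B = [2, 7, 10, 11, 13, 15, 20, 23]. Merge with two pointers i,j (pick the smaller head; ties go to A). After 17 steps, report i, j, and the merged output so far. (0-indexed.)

i=9, j=8, merged so far=[2, 7, 9, 10, 10, 11, 11, 13, 15, 20, 21, 22, 23, 28, 29, 32, 33]

i=0 j=0: A[i]=9>B[j]=2 take 2, j++
i=0 j=1: A[i]=9>B[j]=7 take 7, j++
i=0 j=2: A[i]=9<=B[j]=10 take 9, i++
i=1 j=2: A[i]=10<=B[j]=10 take 10, i++
i=2 j=2: A[i]=11>B[j]=10 take 10, j++
i=2 j=3: A[i]=11<=B[j]=11 take 11, i++
i=3 j=3: A[i]=21>B[j]=11 take 11, j++
i=3 j=4: A[i]=21>B[j]=13 take 13, j++
i=3 j=5: A[i]=21>B[j]=15 take 15, j++
i=3 j=6: A[i]=21>B[j]=20 take 20, j++
i=3 j=7: A[i]=21<=B[j]=23 take 21, i++
i=4 j=7: A[i]=22<=B[j]=23 take 22, i++
i=5 j=7: A[i]=28>B[j]=23 take 23, j++
i=5 j=8: B done, take A[i]=28, i++
i=6 j=8: B done, take A[i]=29, i++
i=7 j=8: B done, take A[i]=32, i++
i=8 j=8: B done, take A[i]=33, i++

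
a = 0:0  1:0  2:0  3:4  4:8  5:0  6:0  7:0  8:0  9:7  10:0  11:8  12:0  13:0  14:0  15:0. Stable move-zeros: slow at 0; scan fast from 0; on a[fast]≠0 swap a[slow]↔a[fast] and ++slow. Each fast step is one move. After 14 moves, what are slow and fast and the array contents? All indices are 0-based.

slow=0 fast=0: a[fast]=0, fast++
slow=0 fast=1: a[fast]=0, fast++
slow=0 fast=2: a[fast]=0, fast++
slow=0 fast=3: a[fast]=4≠0 swap→a[0]=4, slow++,fast++
slow=1 fast=4: a[fast]=8≠0 swap→a[1]=8, slow++,fast++
slow=2 fast=5: a[fast]=0, fast++
slow=2 fast=6: a[fast]=0, fast++
slow=2 fast=7: a[fast]=0, fast++
slow=2 fast=8: a[fast]=0, fast++
slow=2 fast=9: a[fast]=7≠0 swap→a[2]=7, slow++,fast++
slow=3 fast=10: a[fast]=0, fast++
slow=3 fast=11: a[fast]=8≠0 swap→a[3]=8, slow++,fast++
slow=4 fast=12: a[fast]=0, fast++
slow=4 fast=13: a[fast]=0, fast++

slow=4, fast=14, a=[4, 8, 7, 8, 0, 0, 0, 0, 0, 0, 0, 0, 0, 0, 0, 0]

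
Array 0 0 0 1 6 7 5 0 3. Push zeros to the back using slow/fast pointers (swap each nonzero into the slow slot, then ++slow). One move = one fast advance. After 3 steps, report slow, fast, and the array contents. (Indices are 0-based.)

slow=0, fast=3, a=[0, 0, 0, 1, 6, 7, 5, 0, 3]

slow=0 fast=0: a[fast]=0, fast++
slow=0 fast=1: a[fast]=0, fast++
slow=0 fast=2: a[fast]=0, fast++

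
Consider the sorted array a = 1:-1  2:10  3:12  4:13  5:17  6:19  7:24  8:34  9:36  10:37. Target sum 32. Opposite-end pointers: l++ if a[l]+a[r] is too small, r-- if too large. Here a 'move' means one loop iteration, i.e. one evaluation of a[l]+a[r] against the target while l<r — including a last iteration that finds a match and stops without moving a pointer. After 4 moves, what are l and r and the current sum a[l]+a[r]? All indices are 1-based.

l=2, r=7, sum=34

l=1 r=10: -1+37=36 >32, r--
l=1 r=9: -1+36=35 >32, r--
l=1 r=8: -1+34=33 >32, r--
l=1 r=7: -1+24=23 <32, l++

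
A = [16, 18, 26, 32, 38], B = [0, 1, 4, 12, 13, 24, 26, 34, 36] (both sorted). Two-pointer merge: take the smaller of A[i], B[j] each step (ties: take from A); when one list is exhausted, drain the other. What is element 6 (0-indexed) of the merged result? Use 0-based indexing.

i=0 j=0: A[i]=16>B[j]=0 take 0, j++
i=0 j=1: A[i]=16>B[j]=1 take 1, j++
i=0 j=2: A[i]=16>B[j]=4 take 4, j++
i=0 j=3: A[i]=16>B[j]=12 take 12, j++
i=0 j=4: A[i]=16>B[j]=13 take 13, j++
i=0 j=5: A[i]=16<=B[j]=24 take 16, i++
i=1 j=5: A[i]=18<=B[j]=24 take 18, i++
i=2 j=5: A[i]=26>B[j]=24 take 24, j++
i=2 j=6: A[i]=26<=B[j]=26 take 26, i++
i=3 j=6: A[i]=32>B[j]=26 take 26, j++
i=3 j=7: A[i]=32<=B[j]=34 take 32, i++
i=4 j=7: A[i]=38>B[j]=34 take 34, j++
i=4 j=8: A[i]=38>B[j]=36 take 36, j++
i=4 j=9: B done, take A[i]=38, i++

merged[6] = 18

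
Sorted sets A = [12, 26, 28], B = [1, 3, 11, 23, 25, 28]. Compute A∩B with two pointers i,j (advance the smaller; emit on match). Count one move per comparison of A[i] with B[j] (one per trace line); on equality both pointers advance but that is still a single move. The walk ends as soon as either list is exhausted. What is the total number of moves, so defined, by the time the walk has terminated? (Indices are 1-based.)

8 moves

[i=1,j=1] 12>1 → j++
[i=1,j=2] 12>3 → j++
[i=1,j=3] 12>11 → j++
[i=1,j=4] 12<23 → i++
[i=2,j=4] 26>23 → j++
[i=2,j=5] 26>25 → j++
[i=2,j=6] 26<28 → i++
[i=3,j=6] 28==28 emit → i++,j++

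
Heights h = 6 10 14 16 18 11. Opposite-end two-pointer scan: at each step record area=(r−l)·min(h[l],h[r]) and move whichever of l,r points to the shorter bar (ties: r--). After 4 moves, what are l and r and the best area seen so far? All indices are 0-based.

l=3, r=4, best area=40

[0,5] min(6,11)*5=30 best=30 * → l++
[1,5] min(10,11)*4=40 best=40 * → l++
[2,5] min(14,11)*3=33 best=40 → r--
[2,4] min(14,18)*2=28 best=40 → l++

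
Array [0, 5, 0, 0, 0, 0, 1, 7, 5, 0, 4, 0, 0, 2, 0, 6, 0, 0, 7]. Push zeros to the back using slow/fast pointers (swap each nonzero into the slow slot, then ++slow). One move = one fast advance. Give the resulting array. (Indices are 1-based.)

[5, 1, 7, 5, 4, 2, 6, 7, 0, 0, 0, 0, 0, 0, 0, 0, 0, 0, 0]

(s=1,f=1) a[fast]=0 → fast++
(s=1,f=2) a[fast]=5≠0 swap→a[1]=5 → slow++,fast++
(s=2,f=3) a[fast]=0 → fast++
(s=2,f=4) a[fast]=0 → fast++
(s=2,f=5) a[fast]=0 → fast++
(s=2,f=6) a[fast]=0 → fast++
(s=2,f=7) a[fast]=1≠0 swap→a[2]=1 → slow++,fast++
(s=3,f=8) a[fast]=7≠0 swap→a[3]=7 → slow++,fast++
(s=4,f=9) a[fast]=5≠0 swap→a[4]=5 → slow++,fast++
(s=5,f=10) a[fast]=0 → fast++
(s=5,f=11) a[fast]=4≠0 swap→a[5]=4 → slow++,fast++
(s=6,f=12) a[fast]=0 → fast++
(s=6,f=13) a[fast]=0 → fast++
(s=6,f=14) a[fast]=2≠0 swap→a[6]=2 → slow++,fast++
(s=7,f=15) a[fast]=0 → fast++
(s=7,f=16) a[fast]=6≠0 swap→a[7]=6 → slow++,fast++
(s=8,f=17) a[fast]=0 → fast++
(s=8,f=18) a[fast]=0 → fast++
(s=8,f=19) a[fast]=7≠0 swap→a[8]=7 → slow++,fast++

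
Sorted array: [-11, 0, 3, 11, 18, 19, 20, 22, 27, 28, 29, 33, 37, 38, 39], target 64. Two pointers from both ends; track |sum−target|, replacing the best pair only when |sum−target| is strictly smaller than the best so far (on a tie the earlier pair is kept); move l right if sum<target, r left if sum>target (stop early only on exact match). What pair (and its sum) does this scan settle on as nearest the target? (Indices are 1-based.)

l=1 r=15: -11+39=28 d=36 *, l++
l=2 r=15: 0+39=39 d=25 *, l++
l=3 r=15: 3+39=42 d=22 *, l++
l=4 r=15: 11+39=50 d=14 *, l++
l=5 r=15: 18+39=57 d=7 *, l++
l=6 r=15: 19+39=58 d=6 *, l++
l=7 r=15: 20+39=59 d=5 *, l++
l=8 r=15: 22+39=61 d=3 *, l++
l=9 r=15: 27+39=66 d=2 *, r--
l=9 r=14: 27+38=65 d=1 *, r--
l=9 r=13: 27+37=64 d=0 *, stop

pair (27, 37) with sum 64 (|Δ|=0)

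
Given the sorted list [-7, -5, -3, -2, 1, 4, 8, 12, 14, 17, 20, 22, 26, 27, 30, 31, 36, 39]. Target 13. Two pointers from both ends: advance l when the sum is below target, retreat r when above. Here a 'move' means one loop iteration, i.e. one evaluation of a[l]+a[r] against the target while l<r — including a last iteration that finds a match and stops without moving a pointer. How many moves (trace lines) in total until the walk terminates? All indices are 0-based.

8 moves

l=0 r=17: -7+39=32 >13, r--
l=0 r=16: -7+36=29 >13, r--
l=0 r=15: -7+31=24 >13, r--
l=0 r=14: -7+30=23 >13, r--
l=0 r=13: -7+27=20 >13, r--
l=0 r=12: -7+26=19 >13, r--
l=0 r=11: -7+22=15 >13, r--
l=0 r=10: -7+20=13, found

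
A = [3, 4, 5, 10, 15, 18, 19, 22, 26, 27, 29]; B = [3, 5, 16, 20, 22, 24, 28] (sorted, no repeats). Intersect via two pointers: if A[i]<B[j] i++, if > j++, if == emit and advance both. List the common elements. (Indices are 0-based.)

i=0 j=0: 3==3 emit, i++,j++
i=1 j=1: 4<5, i++
i=2 j=1: 5==5 emit, i++,j++
i=3 j=2: 10<16, i++
i=4 j=2: 15<16, i++
i=5 j=2: 18>16, j++
i=5 j=3: 18<20, i++
i=6 j=3: 19<20, i++
i=7 j=3: 22>20, j++
i=7 j=4: 22==22 emit, i++,j++
i=8 j=5: 26>24, j++
i=8 j=6: 26<28, i++
i=9 j=6: 27<28, i++
i=10 j=6: 29>28, j++

intersection = [3, 5, 22]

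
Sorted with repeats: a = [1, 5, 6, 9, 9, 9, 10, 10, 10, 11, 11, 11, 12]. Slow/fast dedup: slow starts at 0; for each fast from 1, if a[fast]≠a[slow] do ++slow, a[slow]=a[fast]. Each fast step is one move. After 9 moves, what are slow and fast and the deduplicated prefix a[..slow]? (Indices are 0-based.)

(s=0,f=1) a[fast]=5≠a[slow]=1 write a[1]=5 → slow++,fast++
(s=1,f=2) a[fast]=6≠a[slow]=5 write a[2]=6 → slow++,fast++
(s=2,f=3) a[fast]=9≠a[slow]=6 write a[3]=9 → slow++,fast++
(s=3,f=4) a[fast]=9=a[slow] dup → fast++
(s=3,f=5) a[fast]=9=a[slow] dup → fast++
(s=3,f=6) a[fast]=10≠a[slow]=9 write a[4]=10 → slow++,fast++
(s=4,f=7) a[fast]=10=a[slow] dup → fast++
(s=4,f=8) a[fast]=10=a[slow] dup → fast++
(s=4,f=9) a[fast]=11≠a[slow]=10 write a[5]=11 → slow++,fast++

slow=5, fast=10, prefix=[1, 5, 6, 9, 10, 11]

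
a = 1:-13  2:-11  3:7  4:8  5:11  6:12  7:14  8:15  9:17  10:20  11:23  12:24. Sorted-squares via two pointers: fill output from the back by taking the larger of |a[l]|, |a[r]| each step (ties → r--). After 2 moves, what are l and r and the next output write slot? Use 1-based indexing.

l=1 r=12: |-13|<=|24| out[12]=576, r--
l=1 r=11: |-13|<=|23| out[11]=529, r--

l=1, r=10, next write slot=10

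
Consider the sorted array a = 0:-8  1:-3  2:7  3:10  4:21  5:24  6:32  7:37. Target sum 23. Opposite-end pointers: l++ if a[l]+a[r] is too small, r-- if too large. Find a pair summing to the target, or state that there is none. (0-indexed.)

[0,7] -8+37=29 >23 → r--
[0,6] -8+32=24 >23 → r--
[0,5] -8+24=16 <23 → l++
[1,5] -3+24=21 <23 → l++
[2,5] 7+24=31 >23 → r--
[2,4] 7+21=28 >23 → r--
[2,3] 7+10=17 <23 → l++

no pair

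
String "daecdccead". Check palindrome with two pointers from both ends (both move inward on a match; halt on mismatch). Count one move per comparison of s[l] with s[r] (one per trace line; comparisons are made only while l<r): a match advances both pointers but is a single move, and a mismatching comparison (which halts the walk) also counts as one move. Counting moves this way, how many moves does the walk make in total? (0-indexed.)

5 moves

l=0 r=9: 'd'=='d', l++,r--
l=1 r=8: 'a'=='a', l++,r--
l=2 r=7: 'e'=='e', l++,r--
l=3 r=6: 'c'=='c', l++,r--
l=4 r=5: 'd'!='c', stop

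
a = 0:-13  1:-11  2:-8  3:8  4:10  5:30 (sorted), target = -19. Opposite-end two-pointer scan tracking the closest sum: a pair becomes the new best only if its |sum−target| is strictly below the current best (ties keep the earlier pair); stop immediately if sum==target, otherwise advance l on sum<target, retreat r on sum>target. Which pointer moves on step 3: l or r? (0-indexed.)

l=0 r=5: -13+30=17 d=36 *, r--
l=0 r=4: -13+10=-3 d=16 *, r--
l=0 r=3: -13+8=-5 d=14 *, r--

r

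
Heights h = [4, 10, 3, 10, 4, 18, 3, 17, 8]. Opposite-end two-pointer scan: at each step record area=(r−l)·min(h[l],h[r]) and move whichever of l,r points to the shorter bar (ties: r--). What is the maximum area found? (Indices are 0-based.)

max area = 60

[0,8] min(4,8)*8=32 best=32 * → l++
[1,8] min(10,8)*7=56 best=56 * → r--
[1,7] min(10,17)*6=60 best=60 * → l++
[2,7] min(3,17)*5=15 best=60 → l++
[3,7] min(10,17)*4=40 best=60 → l++
[4,7] min(4,17)*3=12 best=60 → l++
[5,7] min(18,17)*2=34 best=60 → r--
[5,6] min(18,3)*1=3 best=60 → r--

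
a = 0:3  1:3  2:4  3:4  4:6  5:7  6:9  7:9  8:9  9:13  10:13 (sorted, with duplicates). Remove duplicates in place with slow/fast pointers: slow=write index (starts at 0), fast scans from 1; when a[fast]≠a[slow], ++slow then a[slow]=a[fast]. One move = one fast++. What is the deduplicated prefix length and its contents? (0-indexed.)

length 6; prefix = [3, 4, 6, 7, 9, 13]

(s=0,f=1) a[fast]=3=a[slow] dup → fast++
(s=0,f=2) a[fast]=4≠a[slow]=3 write a[1]=4 → slow++,fast++
(s=1,f=3) a[fast]=4=a[slow] dup → fast++
(s=1,f=4) a[fast]=6≠a[slow]=4 write a[2]=6 → slow++,fast++
(s=2,f=5) a[fast]=7≠a[slow]=6 write a[3]=7 → slow++,fast++
(s=3,f=6) a[fast]=9≠a[slow]=7 write a[4]=9 → slow++,fast++
(s=4,f=7) a[fast]=9=a[slow] dup → fast++
(s=4,f=8) a[fast]=9=a[slow] dup → fast++
(s=4,f=9) a[fast]=13≠a[slow]=9 write a[5]=13 → slow++,fast++
(s=5,f=10) a[fast]=13=a[slow] dup → fast++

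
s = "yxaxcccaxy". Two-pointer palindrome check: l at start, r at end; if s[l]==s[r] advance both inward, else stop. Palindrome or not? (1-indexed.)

not a palindrome (mismatch at 4,7)

[1,10] 'y'=='y' → l++,r--
[2,9] 'x'=='x' → l++,r--
[3,8] 'a'=='a' → l++,r--
[4,7] 'x'!='c' → stop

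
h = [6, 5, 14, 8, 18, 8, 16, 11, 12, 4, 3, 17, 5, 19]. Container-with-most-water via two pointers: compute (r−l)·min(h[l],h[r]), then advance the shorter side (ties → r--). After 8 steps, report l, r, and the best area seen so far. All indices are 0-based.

l=0 r=13: min(6,19)*13=78 best=78 *, l++
l=1 r=13: min(5,19)*12=60 best=78, l++
l=2 r=13: min(14,19)*11=154 best=154 *, l++
l=3 r=13: min(8,19)*10=80 best=154, l++
l=4 r=13: min(18,19)*9=162 best=162 *, l++
l=5 r=13: min(8,19)*8=64 best=162, l++
l=6 r=13: min(16,19)*7=112 best=162, l++
l=7 r=13: min(11,19)*6=66 best=162, l++

l=8, r=13, best area=162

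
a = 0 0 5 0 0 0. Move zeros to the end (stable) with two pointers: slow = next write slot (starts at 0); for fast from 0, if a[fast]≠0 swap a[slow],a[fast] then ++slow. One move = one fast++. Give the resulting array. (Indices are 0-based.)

[5, 0, 0, 0, 0, 0]

(s=0,f=0) a[fast]=0 → fast++
(s=0,f=1) a[fast]=0 → fast++
(s=0,f=2) a[fast]=5≠0 swap→a[0]=5 → slow++,fast++
(s=1,f=3) a[fast]=0 → fast++
(s=1,f=4) a[fast]=0 → fast++
(s=1,f=5) a[fast]=0 → fast++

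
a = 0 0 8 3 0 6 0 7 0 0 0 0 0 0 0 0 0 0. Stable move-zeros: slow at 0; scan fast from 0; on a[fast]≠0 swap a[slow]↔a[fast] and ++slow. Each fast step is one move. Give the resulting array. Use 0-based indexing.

[8, 3, 6, 7, 0, 0, 0, 0, 0, 0, 0, 0, 0, 0, 0, 0, 0, 0]

(s=0,f=0) a[fast]=0 → fast++
(s=0,f=1) a[fast]=0 → fast++
(s=0,f=2) a[fast]=8≠0 swap→a[0]=8 → slow++,fast++
(s=1,f=3) a[fast]=3≠0 swap→a[1]=3 → slow++,fast++
(s=2,f=4) a[fast]=0 → fast++
(s=2,f=5) a[fast]=6≠0 swap→a[2]=6 → slow++,fast++
(s=3,f=6) a[fast]=0 → fast++
(s=3,f=7) a[fast]=7≠0 swap→a[3]=7 → slow++,fast++
(s=4,f=8) a[fast]=0 → fast++
(s=4,f=9) a[fast]=0 → fast++
(s=4,f=10) a[fast]=0 → fast++
(s=4,f=11) a[fast]=0 → fast++
(s=4,f=12) a[fast]=0 → fast++
(s=4,f=13) a[fast]=0 → fast++
(s=4,f=14) a[fast]=0 → fast++
(s=4,f=15) a[fast]=0 → fast++
(s=4,f=16) a[fast]=0 → fast++
(s=4,f=17) a[fast]=0 → fast++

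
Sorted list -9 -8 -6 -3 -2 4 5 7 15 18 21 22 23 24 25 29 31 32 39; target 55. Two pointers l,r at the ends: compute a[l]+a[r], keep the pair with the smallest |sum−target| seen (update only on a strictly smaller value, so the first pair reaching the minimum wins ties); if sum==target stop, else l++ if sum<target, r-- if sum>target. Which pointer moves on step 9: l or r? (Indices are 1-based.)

[1,19] -9+39=30 d=25 * → l++
[2,19] -8+39=31 d=24 * → l++
[3,19] -6+39=33 d=22 * → l++
[4,19] -3+39=36 d=19 * → l++
[5,19] -2+39=37 d=18 * → l++
[6,19] 4+39=43 d=12 * → l++
[7,19] 5+39=44 d=11 * → l++
[8,19] 7+39=46 d=9 * → l++
[9,19] 15+39=54 d=1 * → l++

l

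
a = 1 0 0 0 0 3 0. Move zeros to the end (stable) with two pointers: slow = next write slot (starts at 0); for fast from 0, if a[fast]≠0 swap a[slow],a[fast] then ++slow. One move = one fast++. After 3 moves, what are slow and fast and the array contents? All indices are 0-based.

(s=0,f=0) a[fast]=1≠0 swap→a[0]=1 → slow++,fast++
(s=1,f=1) a[fast]=0 → fast++
(s=1,f=2) a[fast]=0 → fast++

slow=1, fast=3, a=[1, 0, 0, 0, 0, 3, 0]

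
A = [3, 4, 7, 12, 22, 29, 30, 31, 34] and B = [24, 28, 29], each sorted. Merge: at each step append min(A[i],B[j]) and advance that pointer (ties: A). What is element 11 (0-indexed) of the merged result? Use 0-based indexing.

i=0 j=0: A[i]=3<=B[j]=24 take 3, i++
i=1 j=0: A[i]=4<=B[j]=24 take 4, i++
i=2 j=0: A[i]=7<=B[j]=24 take 7, i++
i=3 j=0: A[i]=12<=B[j]=24 take 12, i++
i=4 j=0: A[i]=22<=B[j]=24 take 22, i++
i=5 j=0: A[i]=29>B[j]=24 take 24, j++
i=5 j=1: A[i]=29>B[j]=28 take 28, j++
i=5 j=2: A[i]=29<=B[j]=29 take 29, i++
i=6 j=2: A[i]=30>B[j]=29 take 29, j++
i=6 j=3: B done, take A[i]=30, i++
i=7 j=3: B done, take A[i]=31, i++
i=8 j=3: B done, take A[i]=34, i++

merged[11] = 34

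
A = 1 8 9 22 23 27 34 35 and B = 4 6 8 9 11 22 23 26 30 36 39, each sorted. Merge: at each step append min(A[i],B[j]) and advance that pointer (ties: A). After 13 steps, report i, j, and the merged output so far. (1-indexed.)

i=6, j=9, merged so far=[1, 4, 6, 8, 8, 9, 9, 11, 22, 22, 23, 23, 26]

i=1 j=1: A[i]=1<=B[j]=4 take 1, i++
i=2 j=1: A[i]=8>B[j]=4 take 4, j++
i=2 j=2: A[i]=8>B[j]=6 take 6, j++
i=2 j=3: A[i]=8<=B[j]=8 take 8, i++
i=3 j=3: A[i]=9>B[j]=8 take 8, j++
i=3 j=4: A[i]=9<=B[j]=9 take 9, i++
i=4 j=4: A[i]=22>B[j]=9 take 9, j++
i=4 j=5: A[i]=22>B[j]=11 take 11, j++
i=4 j=6: A[i]=22<=B[j]=22 take 22, i++
i=5 j=6: A[i]=23>B[j]=22 take 22, j++
i=5 j=7: A[i]=23<=B[j]=23 take 23, i++
i=6 j=7: A[i]=27>B[j]=23 take 23, j++
i=6 j=8: A[i]=27>B[j]=26 take 26, j++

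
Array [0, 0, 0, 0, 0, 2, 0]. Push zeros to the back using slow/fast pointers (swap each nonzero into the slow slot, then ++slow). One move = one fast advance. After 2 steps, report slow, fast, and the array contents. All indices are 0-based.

(s=0,f=0) a[fast]=0 → fast++
(s=0,f=1) a[fast]=0 → fast++

slow=0, fast=2, a=[0, 0, 0, 0, 0, 2, 0]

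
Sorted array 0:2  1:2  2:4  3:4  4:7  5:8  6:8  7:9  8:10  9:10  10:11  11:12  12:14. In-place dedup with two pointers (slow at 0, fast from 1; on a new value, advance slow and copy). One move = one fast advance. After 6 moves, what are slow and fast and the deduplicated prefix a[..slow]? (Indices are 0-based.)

(s=0,f=1) a[fast]=2=a[slow] dup → fast++
(s=0,f=2) a[fast]=4≠a[slow]=2 write a[1]=4 → slow++,fast++
(s=1,f=3) a[fast]=4=a[slow] dup → fast++
(s=1,f=4) a[fast]=7≠a[slow]=4 write a[2]=7 → slow++,fast++
(s=2,f=5) a[fast]=8≠a[slow]=7 write a[3]=8 → slow++,fast++
(s=3,f=6) a[fast]=8=a[slow] dup → fast++

slow=3, fast=7, prefix=[2, 4, 7, 8]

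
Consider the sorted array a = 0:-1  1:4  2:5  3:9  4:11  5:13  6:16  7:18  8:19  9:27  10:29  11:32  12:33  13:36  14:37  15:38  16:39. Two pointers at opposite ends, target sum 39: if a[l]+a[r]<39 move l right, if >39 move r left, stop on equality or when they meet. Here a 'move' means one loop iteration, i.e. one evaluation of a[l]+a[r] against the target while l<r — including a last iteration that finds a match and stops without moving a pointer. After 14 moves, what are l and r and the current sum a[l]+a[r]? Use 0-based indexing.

[0,16] -1+39=38 <39 → l++
[1,16] 4+39=43 >39 → r--
[1,15] 4+38=42 >39 → r--
[1,14] 4+37=41 >39 → r--
[1,13] 4+36=40 >39 → r--
[1,12] 4+33=37 <39 → l++
[2,12] 5+33=38 <39 → l++
[3,12] 9+33=42 >39 → r--
[3,11] 9+32=41 >39 → r--
[3,10] 9+29=38 <39 → l++
[4,10] 11+29=40 >39 → r--
[4,9] 11+27=38 <39 → l++
[5,9] 13+27=40 >39 → r--
[5,8] 13+19=32 <39 → l++

l=6, r=8, sum=35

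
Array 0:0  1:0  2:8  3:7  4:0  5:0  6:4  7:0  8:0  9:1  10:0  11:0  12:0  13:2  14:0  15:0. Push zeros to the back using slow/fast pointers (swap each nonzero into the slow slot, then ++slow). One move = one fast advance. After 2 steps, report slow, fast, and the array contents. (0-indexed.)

(s=0,f=0) a[fast]=0 → fast++
(s=0,f=1) a[fast]=0 → fast++

slow=0, fast=2, a=[0, 0, 8, 7, 0, 0, 4, 0, 0, 1, 0, 0, 0, 2, 0, 0]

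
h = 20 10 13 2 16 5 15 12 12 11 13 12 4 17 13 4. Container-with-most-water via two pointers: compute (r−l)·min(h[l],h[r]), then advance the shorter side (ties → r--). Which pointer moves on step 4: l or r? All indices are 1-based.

l=1 r=16: min(20,4)*15=60 best=60 *, r--
l=1 r=15: min(20,13)*14=182 best=182 *, r--
l=1 r=14: min(20,17)*13=221 best=221 *, r--
l=1 r=13: min(20,4)*12=48 best=221, r--

r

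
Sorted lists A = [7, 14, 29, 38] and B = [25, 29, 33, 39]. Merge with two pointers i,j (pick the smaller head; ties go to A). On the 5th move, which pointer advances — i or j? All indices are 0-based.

[i=0,j=0] A[i]=7<=B[j]=25 take 7 → i++
[i=1,j=0] A[i]=14<=B[j]=25 take 14 → i++
[i=2,j=0] A[i]=29>B[j]=25 take 25 → j++
[i=2,j=1] A[i]=29<=B[j]=29 take 29 → i++
[i=3,j=1] A[i]=38>B[j]=29 take 29 → j++

j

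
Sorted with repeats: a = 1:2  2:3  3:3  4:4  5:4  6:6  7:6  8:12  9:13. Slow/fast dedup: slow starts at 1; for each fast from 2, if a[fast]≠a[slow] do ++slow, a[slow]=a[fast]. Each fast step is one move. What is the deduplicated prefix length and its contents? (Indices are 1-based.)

length 6; prefix = [2, 3, 4, 6, 12, 13]

(s=1,f=2) a[fast]=3≠a[slow]=2 write a[2]=3 → slow++,fast++
(s=2,f=3) a[fast]=3=a[slow] dup → fast++
(s=2,f=4) a[fast]=4≠a[slow]=3 write a[3]=4 → slow++,fast++
(s=3,f=5) a[fast]=4=a[slow] dup → fast++
(s=3,f=6) a[fast]=6≠a[slow]=4 write a[4]=6 → slow++,fast++
(s=4,f=7) a[fast]=6=a[slow] dup → fast++
(s=4,f=8) a[fast]=12≠a[slow]=6 write a[5]=12 → slow++,fast++
(s=5,f=9) a[fast]=13≠a[slow]=12 write a[6]=13 → slow++,fast++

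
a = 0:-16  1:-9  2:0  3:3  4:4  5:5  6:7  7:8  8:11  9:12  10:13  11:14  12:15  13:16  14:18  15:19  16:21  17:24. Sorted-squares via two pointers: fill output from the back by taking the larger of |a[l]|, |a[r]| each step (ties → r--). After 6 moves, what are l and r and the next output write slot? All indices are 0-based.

l=1, r=12, next write slot=11

[0,17] |-16|<=|24| out[17]=576 → r--
[0,16] |-16|<=|21| out[16]=441 → r--
[0,15] |-16|<=|19| out[15]=361 → r--
[0,14] |-16|<=|18| out[14]=324 → r--
[0,13] |-16|<=|16| out[13]=256 → r--
[0,12] |-16|>|15| out[12]=256 → l++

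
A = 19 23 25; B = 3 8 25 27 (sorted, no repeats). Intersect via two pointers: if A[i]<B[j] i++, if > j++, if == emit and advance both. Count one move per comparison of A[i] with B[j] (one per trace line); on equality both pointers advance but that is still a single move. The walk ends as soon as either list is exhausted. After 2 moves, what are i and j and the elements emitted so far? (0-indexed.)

i=0 j=0: 19>3, j++
i=0 j=1: 19>8, j++

i=0, j=2, emitted=[]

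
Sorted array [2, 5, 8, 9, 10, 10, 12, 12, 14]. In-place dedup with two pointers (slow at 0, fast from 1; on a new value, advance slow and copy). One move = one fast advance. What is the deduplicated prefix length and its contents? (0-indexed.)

(s=0,f=1) a[fast]=5≠a[slow]=2 write a[1]=5 → slow++,fast++
(s=1,f=2) a[fast]=8≠a[slow]=5 write a[2]=8 → slow++,fast++
(s=2,f=3) a[fast]=9≠a[slow]=8 write a[3]=9 → slow++,fast++
(s=3,f=4) a[fast]=10≠a[slow]=9 write a[4]=10 → slow++,fast++
(s=4,f=5) a[fast]=10=a[slow] dup → fast++
(s=4,f=6) a[fast]=12≠a[slow]=10 write a[5]=12 → slow++,fast++
(s=5,f=7) a[fast]=12=a[slow] dup → fast++
(s=5,f=8) a[fast]=14≠a[slow]=12 write a[6]=14 → slow++,fast++

length 7; prefix = [2, 5, 8, 9, 10, 12, 14]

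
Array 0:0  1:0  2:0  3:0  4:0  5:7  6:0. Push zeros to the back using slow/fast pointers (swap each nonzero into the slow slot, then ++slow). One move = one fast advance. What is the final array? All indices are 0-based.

(s=0,f=0) a[fast]=0 → fast++
(s=0,f=1) a[fast]=0 → fast++
(s=0,f=2) a[fast]=0 → fast++
(s=0,f=3) a[fast]=0 → fast++
(s=0,f=4) a[fast]=0 → fast++
(s=0,f=5) a[fast]=7≠0 swap→a[0]=7 → slow++,fast++
(s=1,f=6) a[fast]=0 → fast++

[7, 0, 0, 0, 0, 0, 0]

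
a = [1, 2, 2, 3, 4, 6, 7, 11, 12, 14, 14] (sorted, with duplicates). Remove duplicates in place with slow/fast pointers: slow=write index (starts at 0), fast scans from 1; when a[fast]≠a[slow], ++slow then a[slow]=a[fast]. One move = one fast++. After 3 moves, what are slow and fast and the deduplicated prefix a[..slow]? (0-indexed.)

(s=0,f=1) a[fast]=2≠a[slow]=1 write a[1]=2 → slow++,fast++
(s=1,f=2) a[fast]=2=a[slow] dup → fast++
(s=1,f=3) a[fast]=3≠a[slow]=2 write a[2]=3 → slow++,fast++

slow=2, fast=4, prefix=[1, 2, 3]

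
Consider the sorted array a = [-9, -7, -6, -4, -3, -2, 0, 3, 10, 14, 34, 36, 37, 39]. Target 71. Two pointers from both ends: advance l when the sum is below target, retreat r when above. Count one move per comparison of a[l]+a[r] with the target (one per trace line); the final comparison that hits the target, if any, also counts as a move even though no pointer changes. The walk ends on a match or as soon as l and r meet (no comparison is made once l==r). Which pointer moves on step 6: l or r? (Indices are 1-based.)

l=1 r=14: -9+39=30 <71, l++
l=2 r=14: -7+39=32 <71, l++
l=3 r=14: -6+39=33 <71, l++
l=4 r=14: -4+39=35 <71, l++
l=5 r=14: -3+39=36 <71, l++
l=6 r=14: -2+39=37 <71, l++

l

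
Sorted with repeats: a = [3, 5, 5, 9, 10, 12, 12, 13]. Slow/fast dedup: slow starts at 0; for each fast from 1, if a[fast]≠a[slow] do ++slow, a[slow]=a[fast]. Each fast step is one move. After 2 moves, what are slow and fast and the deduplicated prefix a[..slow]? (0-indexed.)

slow=1, fast=3, prefix=[3, 5]

slow=0 fast=1: a[fast]=5≠a[slow]=3 write a[1]=5, slow++,fast++
slow=1 fast=2: a[fast]=5=a[slow] dup, fast++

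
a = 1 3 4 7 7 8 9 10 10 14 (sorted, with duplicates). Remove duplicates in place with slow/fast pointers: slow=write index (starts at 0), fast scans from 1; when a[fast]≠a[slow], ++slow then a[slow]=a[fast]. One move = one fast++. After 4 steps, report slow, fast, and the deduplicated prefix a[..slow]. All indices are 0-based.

slow=3, fast=5, prefix=[1, 3, 4, 7]

slow=0 fast=1: a[fast]=3≠a[slow]=1 write a[1]=3, slow++,fast++
slow=1 fast=2: a[fast]=4≠a[slow]=3 write a[2]=4, slow++,fast++
slow=2 fast=3: a[fast]=7≠a[slow]=4 write a[3]=7, slow++,fast++
slow=3 fast=4: a[fast]=7=a[slow] dup, fast++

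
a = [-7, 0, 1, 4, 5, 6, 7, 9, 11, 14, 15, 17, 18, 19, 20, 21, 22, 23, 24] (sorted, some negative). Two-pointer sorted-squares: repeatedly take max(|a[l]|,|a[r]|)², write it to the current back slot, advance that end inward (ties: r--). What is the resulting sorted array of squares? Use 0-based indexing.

[0, 1, 16, 25, 36, 49, 49, 81, 121, 196, 225, 289, 324, 361, 400, 441, 484, 529, 576]

[0,18] |-7|<=|24| out[18]=576 → r--
[0,17] |-7|<=|23| out[17]=529 → r--
[0,16] |-7|<=|22| out[16]=484 → r--
[0,15] |-7|<=|21| out[15]=441 → r--
[0,14] |-7|<=|20| out[14]=400 → r--
[0,13] |-7|<=|19| out[13]=361 → r--
[0,12] |-7|<=|18| out[12]=324 → r--
[0,11] |-7|<=|17| out[11]=289 → r--
[0,10] |-7|<=|15| out[10]=225 → r--
[0,9] |-7|<=|14| out[9]=196 → r--
[0,8] |-7|<=|11| out[8]=121 → r--
[0,7] |-7|<=|9| out[7]=81 → r--
[0,6] |-7|<=|7| out[6]=49 → r--
[0,5] |-7|>|6| out[5]=49 → l++
[1,5] |0|<=|6| out[4]=36 → r--
[1,4] |0|<=|5| out[3]=25 → r--
[1,3] |0|<=|4| out[2]=16 → r--
[1,2] |0|<=|1| out[1]=1 → r--
[1,1] |0|<=|0| out[0]=0 → r--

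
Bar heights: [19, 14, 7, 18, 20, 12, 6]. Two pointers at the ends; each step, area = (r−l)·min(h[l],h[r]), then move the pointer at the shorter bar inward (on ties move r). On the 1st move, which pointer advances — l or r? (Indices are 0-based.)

[0,6] min(19,6)*6=36 best=36 * → r--

r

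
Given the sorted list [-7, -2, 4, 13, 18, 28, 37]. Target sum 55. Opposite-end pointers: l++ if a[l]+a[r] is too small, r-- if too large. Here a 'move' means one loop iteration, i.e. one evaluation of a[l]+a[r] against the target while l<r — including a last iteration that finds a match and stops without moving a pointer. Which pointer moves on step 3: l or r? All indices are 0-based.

l

[0,6] -7+37=30 <55 → l++
[1,6] -2+37=35 <55 → l++
[2,6] 4+37=41 <55 → l++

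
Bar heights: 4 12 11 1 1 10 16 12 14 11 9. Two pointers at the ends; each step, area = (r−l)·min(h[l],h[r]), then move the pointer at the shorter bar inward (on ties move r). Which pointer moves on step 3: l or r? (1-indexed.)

l=1 r=11: min(4,9)*10=40 best=40 *, l++
l=2 r=11: min(12,9)*9=81 best=81 *, r--
l=2 r=10: min(12,11)*8=88 best=88 *, r--

r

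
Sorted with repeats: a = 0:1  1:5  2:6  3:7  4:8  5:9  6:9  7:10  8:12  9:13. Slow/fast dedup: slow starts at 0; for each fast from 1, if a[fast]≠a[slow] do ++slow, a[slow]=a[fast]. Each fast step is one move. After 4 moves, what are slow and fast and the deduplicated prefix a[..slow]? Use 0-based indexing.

slow=0 fast=1: a[fast]=5≠a[slow]=1 write a[1]=5, slow++,fast++
slow=1 fast=2: a[fast]=6≠a[slow]=5 write a[2]=6, slow++,fast++
slow=2 fast=3: a[fast]=7≠a[slow]=6 write a[3]=7, slow++,fast++
slow=3 fast=4: a[fast]=8≠a[slow]=7 write a[4]=8, slow++,fast++

slow=4, fast=5, prefix=[1, 5, 6, 7, 8]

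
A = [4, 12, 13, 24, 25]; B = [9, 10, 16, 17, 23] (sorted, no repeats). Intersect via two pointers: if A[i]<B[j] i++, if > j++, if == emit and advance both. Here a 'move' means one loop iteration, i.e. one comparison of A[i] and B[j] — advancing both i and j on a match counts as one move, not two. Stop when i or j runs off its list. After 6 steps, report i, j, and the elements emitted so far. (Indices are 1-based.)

i=1 j=1: 4<9, i++
i=2 j=1: 12>9, j++
i=2 j=2: 12>10, j++
i=2 j=3: 12<16, i++
i=3 j=3: 13<16, i++
i=4 j=3: 24>16, j++

i=4, j=4, emitted=[]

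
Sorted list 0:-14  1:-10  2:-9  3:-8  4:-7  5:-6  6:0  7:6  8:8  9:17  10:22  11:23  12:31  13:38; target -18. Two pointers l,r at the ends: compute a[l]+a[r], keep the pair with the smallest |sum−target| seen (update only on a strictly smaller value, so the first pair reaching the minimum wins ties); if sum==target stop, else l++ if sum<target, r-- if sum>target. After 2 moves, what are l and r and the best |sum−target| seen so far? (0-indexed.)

l=0 r=13: -14+38=24 d=42 *, r--
l=0 r=12: -14+31=17 d=35 *, r--

l=0, r=11, best |Δ|=35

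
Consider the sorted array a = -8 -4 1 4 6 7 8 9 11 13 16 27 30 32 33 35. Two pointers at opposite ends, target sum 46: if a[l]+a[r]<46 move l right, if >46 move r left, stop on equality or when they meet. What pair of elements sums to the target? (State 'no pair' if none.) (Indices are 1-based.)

(11, 35)

[1,16] -8+35=27 <46 → l++
[2,16] -4+35=31 <46 → l++
[3,16] 1+35=36 <46 → l++
[4,16] 4+35=39 <46 → l++
[5,16] 6+35=41 <46 → l++
[6,16] 7+35=42 <46 → l++
[7,16] 8+35=43 <46 → l++
[8,16] 9+35=44 <46 → l++
[9,16] 11+35=46 → found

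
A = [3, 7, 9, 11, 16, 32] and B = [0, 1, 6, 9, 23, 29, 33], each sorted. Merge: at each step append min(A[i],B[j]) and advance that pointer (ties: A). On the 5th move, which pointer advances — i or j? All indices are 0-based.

[i=0,j=0] A[i]=3>B[j]=0 take 0 → j++
[i=0,j=1] A[i]=3>B[j]=1 take 1 → j++
[i=0,j=2] A[i]=3<=B[j]=6 take 3 → i++
[i=1,j=2] A[i]=7>B[j]=6 take 6 → j++
[i=1,j=3] A[i]=7<=B[j]=9 take 7 → i++

i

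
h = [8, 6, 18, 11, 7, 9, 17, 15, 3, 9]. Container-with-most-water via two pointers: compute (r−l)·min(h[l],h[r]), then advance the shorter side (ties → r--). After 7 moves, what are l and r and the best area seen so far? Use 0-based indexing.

l=0 r=9: min(8,9)*9=72 best=72 *, l++
l=1 r=9: min(6,9)*8=48 best=72, l++
l=2 r=9: min(18,9)*7=63 best=72, r--
l=2 r=8: min(18,3)*6=18 best=72, r--
l=2 r=7: min(18,15)*5=75 best=75 *, r--
l=2 r=6: min(18,17)*4=68 best=75, r--
l=2 r=5: min(18,9)*3=27 best=75, r--

l=2, r=4, best area=75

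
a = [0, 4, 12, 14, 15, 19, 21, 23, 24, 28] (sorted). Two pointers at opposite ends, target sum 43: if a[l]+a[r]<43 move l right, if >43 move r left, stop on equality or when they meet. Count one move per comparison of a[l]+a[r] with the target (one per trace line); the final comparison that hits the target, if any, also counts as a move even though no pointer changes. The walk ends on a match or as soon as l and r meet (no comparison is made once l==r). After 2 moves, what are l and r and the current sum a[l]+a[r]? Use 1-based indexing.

[1,10] 0+28=28 <43 → l++
[2,10] 4+28=32 <43 → l++

l=3, r=10, sum=40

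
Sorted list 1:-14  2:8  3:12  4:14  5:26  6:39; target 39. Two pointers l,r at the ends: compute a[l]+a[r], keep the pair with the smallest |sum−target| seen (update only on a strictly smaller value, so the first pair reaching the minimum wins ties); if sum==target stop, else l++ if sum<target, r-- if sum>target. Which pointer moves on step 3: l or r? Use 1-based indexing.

l=1 r=6: -14+39=25 d=14 *, l++
l=2 r=6: 8+39=47 d=8 *, r--
l=2 r=5: 8+26=34 d=5 *, l++

l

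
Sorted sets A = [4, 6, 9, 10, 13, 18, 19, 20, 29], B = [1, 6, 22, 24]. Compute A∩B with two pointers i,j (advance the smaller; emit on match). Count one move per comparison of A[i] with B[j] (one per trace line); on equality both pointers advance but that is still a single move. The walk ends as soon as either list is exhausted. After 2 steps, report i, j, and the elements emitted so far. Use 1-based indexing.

i=2, j=2, emitted=[]

[i=1,j=1] 4>1 → j++
[i=1,j=2] 4<6 → i++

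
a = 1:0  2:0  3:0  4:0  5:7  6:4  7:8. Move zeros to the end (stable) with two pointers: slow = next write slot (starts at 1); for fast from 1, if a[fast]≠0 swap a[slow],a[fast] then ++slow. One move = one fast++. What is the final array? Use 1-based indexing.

(s=1,f=1) a[fast]=0 → fast++
(s=1,f=2) a[fast]=0 → fast++
(s=1,f=3) a[fast]=0 → fast++
(s=1,f=4) a[fast]=0 → fast++
(s=1,f=5) a[fast]=7≠0 swap→a[1]=7 → slow++,fast++
(s=2,f=6) a[fast]=4≠0 swap→a[2]=4 → slow++,fast++
(s=3,f=7) a[fast]=8≠0 swap→a[3]=8 → slow++,fast++

[7, 4, 8, 0, 0, 0, 0]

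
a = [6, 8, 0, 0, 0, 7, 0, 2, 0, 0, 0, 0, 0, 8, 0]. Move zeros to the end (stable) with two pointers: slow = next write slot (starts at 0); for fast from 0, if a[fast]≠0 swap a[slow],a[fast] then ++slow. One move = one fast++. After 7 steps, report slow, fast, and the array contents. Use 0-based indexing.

slow=0 fast=0: a[fast]=6≠0 swap→a[0]=6, slow++,fast++
slow=1 fast=1: a[fast]=8≠0 swap→a[1]=8, slow++,fast++
slow=2 fast=2: a[fast]=0, fast++
slow=2 fast=3: a[fast]=0, fast++
slow=2 fast=4: a[fast]=0, fast++
slow=2 fast=5: a[fast]=7≠0 swap→a[2]=7, slow++,fast++
slow=3 fast=6: a[fast]=0, fast++

slow=3, fast=7, a=[6, 8, 7, 0, 0, 0, 0, 2, 0, 0, 0, 0, 0, 8, 0]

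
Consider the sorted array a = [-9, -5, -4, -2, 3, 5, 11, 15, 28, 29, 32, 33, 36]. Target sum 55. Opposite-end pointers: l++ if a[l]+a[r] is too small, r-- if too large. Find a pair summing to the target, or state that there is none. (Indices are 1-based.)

no pair

[1,13] -9+36=27 <55 → l++
[2,13] -5+36=31 <55 → l++
[3,13] -4+36=32 <55 → l++
[4,13] -2+36=34 <55 → l++
[5,13] 3+36=39 <55 → l++
[6,13] 5+36=41 <55 → l++
[7,13] 11+36=47 <55 → l++
[8,13] 15+36=51 <55 → l++
[9,13] 28+36=64 >55 → r--
[9,12] 28+33=61 >55 → r--
[9,11] 28+32=60 >55 → r--
[9,10] 28+29=57 >55 → r--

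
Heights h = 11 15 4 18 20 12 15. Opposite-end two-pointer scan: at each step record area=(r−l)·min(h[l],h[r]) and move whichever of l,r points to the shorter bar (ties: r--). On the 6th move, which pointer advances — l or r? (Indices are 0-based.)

l

l=0 r=6: min(11,15)*6=66 best=66 *, l++
l=1 r=6: min(15,15)*5=75 best=75 *, r--
l=1 r=5: min(15,12)*4=48 best=75, r--
l=1 r=4: min(15,20)*3=45 best=75, l++
l=2 r=4: min(4,20)*2=8 best=75, l++
l=3 r=4: min(18,20)*1=18 best=75, l++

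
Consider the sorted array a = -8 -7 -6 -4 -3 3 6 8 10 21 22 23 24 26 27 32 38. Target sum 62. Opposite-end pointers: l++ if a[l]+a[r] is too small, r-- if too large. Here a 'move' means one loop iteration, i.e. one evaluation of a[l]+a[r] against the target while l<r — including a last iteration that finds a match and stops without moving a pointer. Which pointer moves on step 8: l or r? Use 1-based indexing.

l

l=1 r=17: -8+38=30 <62, l++
l=2 r=17: -7+38=31 <62, l++
l=3 r=17: -6+38=32 <62, l++
l=4 r=17: -4+38=34 <62, l++
l=5 r=17: -3+38=35 <62, l++
l=6 r=17: 3+38=41 <62, l++
l=7 r=17: 6+38=44 <62, l++
l=8 r=17: 8+38=46 <62, l++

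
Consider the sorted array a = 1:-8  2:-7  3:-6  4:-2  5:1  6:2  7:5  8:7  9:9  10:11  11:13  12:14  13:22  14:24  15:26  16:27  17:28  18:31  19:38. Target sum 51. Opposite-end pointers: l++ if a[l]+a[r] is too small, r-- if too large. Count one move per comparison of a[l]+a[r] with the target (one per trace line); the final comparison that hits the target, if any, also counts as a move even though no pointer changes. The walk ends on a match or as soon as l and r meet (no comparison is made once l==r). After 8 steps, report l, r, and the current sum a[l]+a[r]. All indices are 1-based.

[1,19] -8+38=30 <51 → l++
[2,19] -7+38=31 <51 → l++
[3,19] -6+38=32 <51 → l++
[4,19] -2+38=36 <51 → l++
[5,19] 1+38=39 <51 → l++
[6,19] 2+38=40 <51 → l++
[7,19] 5+38=43 <51 → l++
[8,19] 7+38=45 <51 → l++

l=9, r=19, sum=47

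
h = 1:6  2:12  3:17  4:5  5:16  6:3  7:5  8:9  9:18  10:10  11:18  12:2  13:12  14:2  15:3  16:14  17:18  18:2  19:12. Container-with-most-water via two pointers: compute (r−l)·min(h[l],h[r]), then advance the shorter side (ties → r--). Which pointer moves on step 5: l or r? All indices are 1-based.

l=1 r=19: min(6,12)*18=108 best=108 *, l++
l=2 r=19: min(12,12)*17=204 best=204 *, r--
l=2 r=18: min(12,2)*16=32 best=204, r--
l=2 r=17: min(12,18)*15=180 best=204, l++
l=3 r=17: min(17,18)*14=238 best=238 *, l++

l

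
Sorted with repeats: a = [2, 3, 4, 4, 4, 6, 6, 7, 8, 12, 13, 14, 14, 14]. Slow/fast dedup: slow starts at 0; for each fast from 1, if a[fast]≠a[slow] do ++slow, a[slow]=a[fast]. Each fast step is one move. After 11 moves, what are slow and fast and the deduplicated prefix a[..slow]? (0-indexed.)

(s=0,f=1) a[fast]=3≠a[slow]=2 write a[1]=3 → slow++,fast++
(s=1,f=2) a[fast]=4≠a[slow]=3 write a[2]=4 → slow++,fast++
(s=2,f=3) a[fast]=4=a[slow] dup → fast++
(s=2,f=4) a[fast]=4=a[slow] dup → fast++
(s=2,f=5) a[fast]=6≠a[slow]=4 write a[3]=6 → slow++,fast++
(s=3,f=6) a[fast]=6=a[slow] dup → fast++
(s=3,f=7) a[fast]=7≠a[slow]=6 write a[4]=7 → slow++,fast++
(s=4,f=8) a[fast]=8≠a[slow]=7 write a[5]=8 → slow++,fast++
(s=5,f=9) a[fast]=12≠a[slow]=8 write a[6]=12 → slow++,fast++
(s=6,f=10) a[fast]=13≠a[slow]=12 write a[7]=13 → slow++,fast++
(s=7,f=11) a[fast]=14≠a[slow]=13 write a[8]=14 → slow++,fast++

slow=8, fast=12, prefix=[2, 3, 4, 6, 7, 8, 12, 13, 14]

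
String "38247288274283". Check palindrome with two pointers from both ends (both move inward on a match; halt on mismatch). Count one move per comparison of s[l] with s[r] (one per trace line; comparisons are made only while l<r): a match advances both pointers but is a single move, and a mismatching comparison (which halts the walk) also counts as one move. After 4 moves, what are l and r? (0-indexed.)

[0,13] '3'=='3' → l++,r--
[1,12] '8'=='8' → l++,r--
[2,11] '2'=='2' → l++,r--
[3,10] '4'=='4' → l++,r--

l=4, r=9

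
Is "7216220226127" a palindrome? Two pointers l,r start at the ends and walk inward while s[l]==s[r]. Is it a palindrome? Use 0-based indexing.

[0,12] '7'=='7' → l++,r--
[1,11] '2'=='2' → l++,r--
[2,10] '1'=='1' → l++,r--
[3,9] '6'=='6' → l++,r--
[4,8] '2'=='2' → l++,r--
[5,7] '2'=='2' → l++,r--

palindrome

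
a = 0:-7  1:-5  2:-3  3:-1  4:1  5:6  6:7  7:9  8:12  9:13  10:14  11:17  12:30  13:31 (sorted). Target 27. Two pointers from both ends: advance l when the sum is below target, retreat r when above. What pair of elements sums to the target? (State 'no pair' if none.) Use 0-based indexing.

(-3, 30)

[0,13] -7+31=24 <27 → l++
[1,13] -5+31=26 <27 → l++
[2,13] -3+31=28 >27 → r--
[2,12] -3+30=27 → found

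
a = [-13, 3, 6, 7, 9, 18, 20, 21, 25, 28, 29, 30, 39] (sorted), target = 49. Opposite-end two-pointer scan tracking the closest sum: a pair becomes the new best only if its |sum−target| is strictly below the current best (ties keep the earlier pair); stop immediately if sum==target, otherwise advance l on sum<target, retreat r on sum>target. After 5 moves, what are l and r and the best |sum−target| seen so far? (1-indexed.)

l=6, r=13, best |Δ|=1

l=1 r=13: -13+39=26 d=23 *, l++
l=2 r=13: 3+39=42 d=7 *, l++
l=3 r=13: 6+39=45 d=4 *, l++
l=4 r=13: 7+39=46 d=3 *, l++
l=5 r=13: 9+39=48 d=1 *, l++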